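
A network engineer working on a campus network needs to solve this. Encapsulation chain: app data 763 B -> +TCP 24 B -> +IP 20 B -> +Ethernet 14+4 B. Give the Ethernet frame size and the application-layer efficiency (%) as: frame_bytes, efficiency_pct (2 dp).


TCP segment = 763 + 24 = 787 B
IP packet = 787 + 20 = 807 B
Ethernet frame = 807 + 14 + 4 = 825 B
Efficiency = app / frame = 763 / 825 = 0.924848 = 92.4848% -> 92.48% (2 dp)

825, 92.48


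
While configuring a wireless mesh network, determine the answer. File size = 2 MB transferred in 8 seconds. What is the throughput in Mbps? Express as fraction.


Given: file = 2 MB, time = 8 s
File in Mb = 2 * 8 = 16 Mb
Throughput = 16 / 8 Mbps
Throughput = 2 Mbps

2


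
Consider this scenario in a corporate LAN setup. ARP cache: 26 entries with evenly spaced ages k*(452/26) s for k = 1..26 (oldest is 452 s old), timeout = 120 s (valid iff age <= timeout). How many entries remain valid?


Ages are k * 452/26 s for k = 1..26 (spacing = 17.3846 s).
Entry k is valid iff k * 452/26 <= 120 iff k <= 26 * 120 / 452 = 6.9027
n_valid = floor(6.9027) = 6
(n_stale = 26 - 6 = 20)

6


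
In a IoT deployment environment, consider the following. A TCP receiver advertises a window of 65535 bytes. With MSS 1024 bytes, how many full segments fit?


Given: RWND = 65535 bytes, MSS = 1024 bytes
Full segments = floor(RWND / MSS)
Full segments = floor(65535 / 1024)
Full segments = floor(63.999) = 63

63


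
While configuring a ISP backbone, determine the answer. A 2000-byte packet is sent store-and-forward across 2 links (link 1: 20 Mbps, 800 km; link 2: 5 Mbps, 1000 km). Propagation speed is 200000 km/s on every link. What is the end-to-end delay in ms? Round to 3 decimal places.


Packet = 2000 bytes = 16000 bits. Store-and-forward: sum (t_trans + t_prop) per link.
Link 1: t_trans = 16000/(20*10^6) s = 0.8000 ms; t_prop = 800/200000 s = 4.0000 ms; subtotal = 4.8000 ms
Link 2: t_trans = 16000/(5*10^6) s = 3.2000 ms; t_prop = 1000/200000 s = 5.0000 ms; subtotal = 8.2000 ms
End-to-end = 4.8000 + 8.2000 = 13.0000 ms -> 13.000 ms (3 dp)

13.000


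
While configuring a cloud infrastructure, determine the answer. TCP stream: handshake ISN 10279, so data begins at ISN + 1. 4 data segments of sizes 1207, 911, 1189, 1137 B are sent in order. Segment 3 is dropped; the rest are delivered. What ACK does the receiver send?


SYN uses sequence number 10279; first data byte = ISN + 1 = 10280.
Segment 1: SEQ = 10280, len = 1207 B, covers [10280, 11486]
Segment 2: SEQ = 11487, len = 911 B, covers [11487, 12397]
Segment 3: SEQ = 12398, len = 1189 B, covers [12398, 13586] [LOST]
Segment 4: SEQ = 13587, len = 1137 B, covers [13587, 14723]
In-order data received: bytes [10280, 12397] (segments 1..2).
Segment 3 missing -> gap begins at byte 12398; later segments buffered out of order.
Cumulative ACK = next expected in-order byte = 10280 + 1207 + 911 = 12398

12398


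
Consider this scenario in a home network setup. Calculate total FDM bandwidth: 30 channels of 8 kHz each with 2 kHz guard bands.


Given: 30 channels, 8 kHz each, guard = 2 kHz
Channel bandwidth = 30 * 8 = 240 kHz
Guard bands = 29 gaps * 2 kHz = 58 kHz
Total = 240 + 58 = 298 kHz

298


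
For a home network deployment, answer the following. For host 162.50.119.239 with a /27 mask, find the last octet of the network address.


Given: IP = 162.50.119.239, prefix = /27
Subnet mask = 255.255.255.224
Last octet of IP: 239
Last octet of mask: 224
Network last octet = 239 AND 224 = 224

224


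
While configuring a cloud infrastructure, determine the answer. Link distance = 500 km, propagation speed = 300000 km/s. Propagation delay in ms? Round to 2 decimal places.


Given: distance = 500 km, speed = 300000 km/s
Delay = distance / speed = 500 / 300000 seconds
Delay in ms = 500 * 1000 / 300000
Delay = 1.6667 ms
Rounded to 2 dp = 1.67 ms

1.67


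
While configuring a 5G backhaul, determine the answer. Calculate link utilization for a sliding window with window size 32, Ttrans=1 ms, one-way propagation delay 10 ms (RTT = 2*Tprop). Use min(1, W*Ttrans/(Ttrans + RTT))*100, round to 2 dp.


Given: W = 32, Ttrans = 1 ms, RTT = 20 ms (= 2 * Tprop, Tprop = 10 ms)
Cycle time = Ttrans + RTT = 1 + 20 = 21 ms (first packet sent until its ACK returns)
W * Ttrans = 32 * 1 = 32 ms of sending per cycle
W * Ttrans / (Ttrans + RTT) = 32 / 21 = 1.523810
U = min(1, 1.523810) = 1.000000
U% = 100.00%

100.00


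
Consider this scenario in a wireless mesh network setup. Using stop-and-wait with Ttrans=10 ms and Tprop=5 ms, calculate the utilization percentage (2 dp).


Given: Ttrans = 10 ms, Tprop = 5 ms
RTT = 2 * Tprop = 2 * 5 = 10 ms
U = Ttrans / (Ttrans + RTT)
U = 10 / (10 + 10)
U = 10 / 20 = 0.5
U% = 50.00%

50.00


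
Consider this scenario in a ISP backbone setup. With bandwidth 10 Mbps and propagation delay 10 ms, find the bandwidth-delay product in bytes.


Given: bandwidth = 10 Mbps, delay = 10 ms
BDP in bits = 10 * 10^6 * 10 / 1000
BDP in bits = 100000
BDP in bytes = 100000 / 8 = 12500

12500


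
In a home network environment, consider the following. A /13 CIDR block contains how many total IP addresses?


Given: CIDR prefix /13
Host bits = 32 - 13 = 19
Total addresses = 2^19 = 524288

524288


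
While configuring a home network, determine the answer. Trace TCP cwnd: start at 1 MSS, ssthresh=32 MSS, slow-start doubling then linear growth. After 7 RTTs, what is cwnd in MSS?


RTT 0: cwnd = 1 MSS (initial)
RTT 1: cwnd = 2 MSS (slow start, doubled)
RTT 2: cwnd = 4 MSS (slow start, doubled)
RTT 3: cwnd = 8 MSS (slow start, doubled)
RTT 4: cwnd = 16 MSS (slow start, doubled)
RTT 5: cwnd = 32 MSS (slow start, doubled)
RTT 6: cwnd = 33 MSS (congestion avoidance, +1)
RTT 7: cwnd = 34 MSS (congestion avoidance, +1)

34


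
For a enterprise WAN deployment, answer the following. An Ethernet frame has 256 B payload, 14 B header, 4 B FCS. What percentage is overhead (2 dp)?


Given: payload = 256 B, header = 14 B, trailer = 4 B
Overhead bytes = header + trailer = 14 + 4 = 18
Total frame = payload + overhead = 256 + 18 = 274
Overhead % = 18 / 274 * 100 = 6.5693% -> 6.57% (2 dp)

6.57


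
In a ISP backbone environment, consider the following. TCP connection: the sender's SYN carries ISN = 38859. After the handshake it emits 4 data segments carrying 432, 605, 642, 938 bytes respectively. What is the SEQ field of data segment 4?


The SYN occupies sequence number ISN = 38859, so the first data byte is ISN + 1 = 38860.
SEQ of data segment i = (ISN + 1) + sum of payload sizes of segments 1..i-1.
Segment 1: SEQ = 38860, payload = 432 bytes
Segment 2: SEQ = 39292, payload = 605 bytes
Segment 3: SEQ = 39897, payload = 642 bytes
Segment 4: SEQ = 40539, payload = 938 bytes
SEQ of segment 4 = 38860 + 432 + 605 + 642 = 40539

40539


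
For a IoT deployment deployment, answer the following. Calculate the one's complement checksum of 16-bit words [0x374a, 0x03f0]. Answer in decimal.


Given words: [0x374a, 0x03f0]
Step 1: Sum all words
Raw sum = 14154 + 1008 = 15162
One's complement = ~15162 & 0xFFFF = 50373

50373


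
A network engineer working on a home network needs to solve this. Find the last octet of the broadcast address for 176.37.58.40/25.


Given: IP = 176.37.58.40, prefix = /25
Host bits = 32 - 25 = 7
Network last octet = 40 AND mask = 0
Host part size = 2^7 - 1 = 127
Broadcast last octet = 0 OR 127 = 127

127


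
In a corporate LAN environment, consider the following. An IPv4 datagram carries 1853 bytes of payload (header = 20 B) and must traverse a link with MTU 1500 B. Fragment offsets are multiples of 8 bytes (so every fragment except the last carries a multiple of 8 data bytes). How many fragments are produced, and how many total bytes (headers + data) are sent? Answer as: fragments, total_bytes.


Max data per non-final fragment = floor((MTU - header)/8)*8 = floor((1500 - 20)/8)*8 = floor(1480/8)*8 = 1480 B
Final fragment needs no 8-byte alignment: it can carry up to MTU - header = 1480 B
Non-final fragments needed = ceil((payload - 1480) / 1480) = ceil(373/1480) = ceil(0.2520) = 1
Number of fragments = 1 + 1 = 2
Fragment sizes (data): 1 * 1480 B + 373 B (last, 373 <= 1480 OK)
Total bytes sent = payload + n_frags * header = 1853 + 2*20 = 1853 + 40 = 1893 B

2, 1893


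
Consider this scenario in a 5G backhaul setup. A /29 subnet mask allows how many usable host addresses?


Given: subnet mask /29
Host bits = 32 - 29 = 3
Total addresses = 2^3 = 8
Usable hosts = 8 - 2 (network + broadcast) = 6

6


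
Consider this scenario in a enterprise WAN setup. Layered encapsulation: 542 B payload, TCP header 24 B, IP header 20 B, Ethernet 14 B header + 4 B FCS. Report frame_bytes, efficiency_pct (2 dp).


TCP segment = 542 + 24 = 566 B
IP packet = 566 + 20 = 586 B
Ethernet frame = 586 + 14 + 4 = 604 B
Efficiency = app / frame = 542 / 604 = 0.897351 = 89.7351% -> 89.74% (2 dp)

604, 89.74


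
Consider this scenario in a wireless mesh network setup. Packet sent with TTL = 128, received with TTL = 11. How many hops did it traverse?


Given: initial TTL = 128, received TTL = 11
Hops = initial TTL - received TTL
Hops = 128 - 11 = 117

117


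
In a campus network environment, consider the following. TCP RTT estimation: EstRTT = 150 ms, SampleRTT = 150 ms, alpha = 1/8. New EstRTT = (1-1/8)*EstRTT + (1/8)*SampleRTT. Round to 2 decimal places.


Given: EstRTT = 150 ms, SampleRTT = 150 ms, alpha = 1/8
New EstRTT = (1 - alpha) * EstRTT + alpha * SampleRTT
(7/8) * 150 = 131.25
(1/8) * 150 = 18.75
New EstRTT = 131.25 + 18.75 = 150 ms -> 150.00 ms (2 dp)

150.00


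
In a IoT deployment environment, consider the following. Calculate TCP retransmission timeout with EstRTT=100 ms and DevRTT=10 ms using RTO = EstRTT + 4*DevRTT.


Given: EstRTT = 100 ms, DevRTT = 10 ms
Timeout = EstRTT + 4 * DevRTT
4 * DevRTT = 4 * 10 = 40
Timeout = 100 + 40 = 140 ms

140


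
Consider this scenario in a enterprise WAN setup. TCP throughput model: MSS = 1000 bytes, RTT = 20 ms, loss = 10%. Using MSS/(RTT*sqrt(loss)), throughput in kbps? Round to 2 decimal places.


Given: MSS = 1000 bytes, RTT = 20 ms, loss = 10%
RTT in seconds = 20 / 1000 = 0.02
Loss rate = 10% = 0.1
sqrt(loss) = sqrt(0.1) = 0.316227766017
Throughput (bytes/s) = 1000 / (0.02 * 0.316227766017) = 158113.8830
Throughput (kbps) = 158113.8830 * 8 / 1000 = 1264.911064 -> 1264.91 kbps (2 dp)

1264.91


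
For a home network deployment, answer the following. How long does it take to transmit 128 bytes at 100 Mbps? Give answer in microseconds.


Given: packet = 128 bytes, bandwidth = 100 Mbps
Packet in bits = 128 * 8 = 1024 bits
Bandwidth = 100 * 10^6 = 100000000 bps
Time = 1024 / 100000000 seconds
Time in us = 1024 * 10^6 / 100000000 = 10.24

10.24


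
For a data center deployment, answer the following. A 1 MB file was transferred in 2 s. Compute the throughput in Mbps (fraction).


Given: file = 1 MB, time = 2 s
File in Mb = 1 * 8 = 8 Mb
Throughput = 8 / 2 Mbps
Throughput = 4 Mbps

4


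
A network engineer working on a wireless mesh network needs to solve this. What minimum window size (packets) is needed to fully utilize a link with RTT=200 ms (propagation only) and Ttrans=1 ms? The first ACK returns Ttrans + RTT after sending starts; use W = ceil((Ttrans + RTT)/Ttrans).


Given: Ttrans = 1 ms, RTT = 200 ms (= 2 * Tprop, Tprop = 100 ms)
Time until first ACK returns = Ttrans + RTT = 1 + 200 = 201 ms
Need W * Ttrans >= Ttrans + RTT  ->  W >= (Ttrans + RTT) / Ttrans
(Ttrans + RTT) / Ttrans = 201 / 1 = 201
W_min = ceil(201) = 201

201


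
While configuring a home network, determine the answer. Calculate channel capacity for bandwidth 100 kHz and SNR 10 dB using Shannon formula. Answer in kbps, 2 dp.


Given: B = 100 kHz, SNR = 10 dB
SNR linear = 10^(10/10) = 10
1 + SNR = 11
log2(11) = 3.4594316186
C = 100 * 1000 * 3.4594316186 = 345943.1619 bps
C = 345.943162 kbps -> 345.94 kbps (2 dp)

345.94


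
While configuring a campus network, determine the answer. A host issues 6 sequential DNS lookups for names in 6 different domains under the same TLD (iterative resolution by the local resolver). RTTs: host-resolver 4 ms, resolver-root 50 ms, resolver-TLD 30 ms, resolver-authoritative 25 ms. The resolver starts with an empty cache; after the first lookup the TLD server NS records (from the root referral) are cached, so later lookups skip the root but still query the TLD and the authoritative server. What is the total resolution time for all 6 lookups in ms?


Lookup 1 (cold cache): local + root + TLD + auth = 4 + 50 + 30 + 25 = 109 ms
Lookups 2..6 (TLD NS cached -> skip root; new domain -> still ask TLD and auth): local + TLD + auth = 4 + 30 + 25 = 59 ms each
Remaining 5 lookups: 5 * 59 = 295 ms
Total = 109 + 295 = 404 ms

404


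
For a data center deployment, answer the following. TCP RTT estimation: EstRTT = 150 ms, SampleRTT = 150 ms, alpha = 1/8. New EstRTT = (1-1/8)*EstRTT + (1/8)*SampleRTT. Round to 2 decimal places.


Given: EstRTT = 150 ms, SampleRTT = 150 ms, alpha = 1/8
New EstRTT = (1 - alpha) * EstRTT + alpha * SampleRTT
(7/8) * 150 = 131.25
(1/8) * 150 = 18.75
New EstRTT = 131.25 + 18.75 = 150 ms -> 150.00 ms (2 dp)

150.00


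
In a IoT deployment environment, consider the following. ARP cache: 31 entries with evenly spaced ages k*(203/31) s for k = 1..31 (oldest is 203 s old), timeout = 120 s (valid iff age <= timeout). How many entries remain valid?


Ages are k * 203/31 s for k = 1..31 (spacing = 6.5484 s).
Entry k is valid iff k * 203/31 <= 120 iff k <= 31 * 120 / 203 = 18.3251
n_valid = floor(18.3251) = 18
(n_stale = 31 - 18 = 13)

18


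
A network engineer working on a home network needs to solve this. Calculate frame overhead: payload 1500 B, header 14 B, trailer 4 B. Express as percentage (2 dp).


Given: payload = 1500 B, header = 14 B, trailer = 4 B
Overhead bytes = header + trailer = 14 + 4 = 18
Total frame = payload + overhead = 1500 + 18 = 1518
Overhead % = 18 / 1518 * 100 = 1.1858% -> 1.19% (2 dp)

1.19


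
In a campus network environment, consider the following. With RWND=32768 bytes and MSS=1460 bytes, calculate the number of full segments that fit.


Given: RWND = 32768 bytes, MSS = 1460 bytes
Full segments = floor(RWND / MSS)
Full segments = floor(32768 / 1460)
Full segments = floor(22.4438) = 22

22


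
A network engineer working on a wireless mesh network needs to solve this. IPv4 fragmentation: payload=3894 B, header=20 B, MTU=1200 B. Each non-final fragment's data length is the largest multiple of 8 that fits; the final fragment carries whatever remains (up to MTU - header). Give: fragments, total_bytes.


Max data per non-final fragment = floor((MTU - header)/8)*8 = floor((1200 - 20)/8)*8 = floor(1180/8)*8 = 1176 B
Final fragment needs no 8-byte alignment: it can carry up to MTU - header = 1180 B
Non-final fragments needed = ceil((payload - 1180) / 1176) = ceil(2714/1176) = ceil(2.3078) = 3
Number of fragments = 3 + 1 = 4
Fragment sizes (data): 3 * 1176 B + 366 B (last, 366 <= 1180 OK)
Total bytes sent = payload + n_frags * header = 3894 + 4*20 = 3894 + 80 = 3974 B

4, 3974


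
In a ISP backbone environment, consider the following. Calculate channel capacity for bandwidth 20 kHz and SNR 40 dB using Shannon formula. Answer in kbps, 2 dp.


Given: B = 20 kHz, SNR = 40 dB
SNR linear = 10^(40/10) = 10000
1 + SNR = 10001
log2(10001) = 13.2878566418
C = 20 * 1000 * 13.2878566418 = 265757.1328 bps
C = 265.757133 kbps -> 265.76 kbps (2 dp)

265.76


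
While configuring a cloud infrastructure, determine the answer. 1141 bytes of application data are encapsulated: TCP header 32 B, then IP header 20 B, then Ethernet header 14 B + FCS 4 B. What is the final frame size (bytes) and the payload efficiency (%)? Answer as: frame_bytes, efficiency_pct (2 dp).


TCP segment = 1141 + 32 = 1173 B
IP packet = 1173 + 20 = 1193 B
Ethernet frame = 1193 + 14 + 4 = 1211 B
Efficiency = app / frame = 1141 / 1211 = 0.942197 = 94.2197% -> 94.22% (2 dp)

1211, 94.22


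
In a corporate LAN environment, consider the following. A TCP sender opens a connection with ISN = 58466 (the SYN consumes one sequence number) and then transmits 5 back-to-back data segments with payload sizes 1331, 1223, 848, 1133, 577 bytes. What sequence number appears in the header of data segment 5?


The SYN occupies sequence number ISN = 58466, so the first data byte is ISN + 1 = 58467.
SEQ of data segment i = (ISN + 1) + sum of payload sizes of segments 1..i-1.
Segment 1: SEQ = 58467, payload = 1331 bytes
Segment 2: SEQ = 59798, payload = 1223 bytes
Segment 3: SEQ = 61021, payload = 848 bytes
Segment 4: SEQ = 61869, payload = 1133 bytes
Segment 5: SEQ = 63002, payload = 577 bytes
SEQ of segment 5 = 58467 + 1331 + 1223 + 848 + 1133 = 63002

63002


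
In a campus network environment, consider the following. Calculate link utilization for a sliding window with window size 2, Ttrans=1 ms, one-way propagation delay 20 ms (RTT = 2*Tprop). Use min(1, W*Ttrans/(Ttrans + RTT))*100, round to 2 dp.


Given: W = 2, Ttrans = 1 ms, RTT = 40 ms (= 2 * Tprop, Tprop = 20 ms)
Cycle time = Ttrans + RTT = 1 + 40 = 41 ms (first packet sent until its ACK returns)
W * Ttrans = 2 * 1 = 2 ms of sending per cycle
W * Ttrans / (Ttrans + RTT) = 2 / 41 = 0.048780
U = min(1, 0.048780) = 0.048780
U% = 4.88%

4.88


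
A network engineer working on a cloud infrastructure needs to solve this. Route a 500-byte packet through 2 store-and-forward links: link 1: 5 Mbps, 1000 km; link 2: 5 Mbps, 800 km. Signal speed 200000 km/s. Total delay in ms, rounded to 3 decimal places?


Packet = 500 bytes = 4000 bits. Store-and-forward: sum (t_trans + t_prop) per link.
Link 1: t_trans = 4000/(5*10^6) s = 0.8000 ms; t_prop = 1000/200000 s = 5.0000 ms; subtotal = 5.8000 ms
Link 2: t_trans = 4000/(5*10^6) s = 0.8000 ms; t_prop = 800/200000 s = 4.0000 ms; subtotal = 4.8000 ms
End-to-end = 5.8000 + 4.8000 = 10.6000 ms -> 10.600 ms (3 dp)

10.600


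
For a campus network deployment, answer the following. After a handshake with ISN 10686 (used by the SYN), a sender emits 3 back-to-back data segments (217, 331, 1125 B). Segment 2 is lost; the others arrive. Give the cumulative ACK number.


SYN uses sequence number 10686; first data byte = ISN + 1 = 10687.
Segment 1: SEQ = 10687, len = 217 B, covers [10687, 10903]
Segment 2: SEQ = 10904, len = 331 B, covers [10904, 11234] [LOST]
Segment 3: SEQ = 11235, len = 1125 B, covers [11235, 12359]
In-order data received: bytes [10687, 10903] (segments 1..1).
Segment 2 missing -> gap begins at byte 10904; later segments buffered out of order.
Cumulative ACK = next expected in-order byte = 10687 + 217 = 10904

10904


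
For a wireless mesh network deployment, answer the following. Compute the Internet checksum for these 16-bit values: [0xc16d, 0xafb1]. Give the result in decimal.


Given words: [0xc16d, 0xafb1]
Step 1: Sum all words
Raw sum = 49517 + 44977 = 94494
Step 2: Fold carry: (28958 + 1) = 28959
One's complement = ~28959 & 0xFFFF = 36576

36576


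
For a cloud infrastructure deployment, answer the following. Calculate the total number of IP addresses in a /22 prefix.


Given: CIDR prefix /22
Host bits = 32 - 22 = 10
Total addresses = 2^10 = 1024

1024


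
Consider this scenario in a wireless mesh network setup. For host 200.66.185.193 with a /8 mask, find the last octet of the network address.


Given: IP = 200.66.185.193, prefix = /8
Subnet mask = 255.0.0.0
Last octet of IP: 193
Last octet of mask: 0
Network last octet = 193 AND 0 = 0

0


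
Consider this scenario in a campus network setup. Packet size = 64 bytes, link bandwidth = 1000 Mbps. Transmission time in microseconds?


Given: packet = 64 bytes, bandwidth = 1000 Mbps
Packet in bits = 64 * 8 = 512 bits
Bandwidth = 1000 * 10^6 = 1000000000 bps
Time = 512 / 1000000000 seconds
Time in us = 512 * 10^6 / 1000000000 = 0.512

0.512


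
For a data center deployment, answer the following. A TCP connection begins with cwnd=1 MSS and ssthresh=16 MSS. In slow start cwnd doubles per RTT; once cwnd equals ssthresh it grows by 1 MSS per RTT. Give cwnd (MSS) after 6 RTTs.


RTT 0: cwnd = 1 MSS (initial)
RTT 1: cwnd = 2 MSS (slow start, doubled)
RTT 2: cwnd = 4 MSS (slow start, doubled)
RTT 3: cwnd = 8 MSS (slow start, doubled)
RTT 4: cwnd = 16 MSS (slow start, doubled)
RTT 5: cwnd = 17 MSS (congestion avoidance, +1)
RTT 6: cwnd = 18 MSS (congestion avoidance, +1)

18


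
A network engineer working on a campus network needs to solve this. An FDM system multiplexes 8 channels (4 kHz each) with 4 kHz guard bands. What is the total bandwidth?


Given: 8 channels, 4 kHz each, guard = 4 kHz
Channel bandwidth = 8 * 4 = 32 kHz
Guard bands = 7 gaps * 4 kHz = 28 kHz
Total = 32 + 28 = 60 kHz

60


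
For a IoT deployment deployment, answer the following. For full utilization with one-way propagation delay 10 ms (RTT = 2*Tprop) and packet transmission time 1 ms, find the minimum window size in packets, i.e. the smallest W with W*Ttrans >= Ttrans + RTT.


Given: Ttrans = 1 ms, RTT = 20 ms (= 2 * Tprop, Tprop = 10 ms)
Time until first ACK returns = Ttrans + RTT = 1 + 20 = 21 ms
Need W * Ttrans >= Ttrans + RTT  ->  W >= (Ttrans + RTT) / Ttrans
(Ttrans + RTT) / Ttrans = 21 / 1 = 21
W_min = ceil(21) = 21

21


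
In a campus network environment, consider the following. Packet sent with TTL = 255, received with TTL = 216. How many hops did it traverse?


Given: initial TTL = 255, received TTL = 216
Hops = initial TTL - received TTL
Hops = 255 - 216 = 39

39


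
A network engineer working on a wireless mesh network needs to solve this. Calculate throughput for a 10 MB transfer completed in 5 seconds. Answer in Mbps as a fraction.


Given: file = 10 MB, time = 5 s
File in Mb = 10 * 8 = 80 Mb
Throughput = 80 / 5 Mbps
Throughput = 16 Mbps

16


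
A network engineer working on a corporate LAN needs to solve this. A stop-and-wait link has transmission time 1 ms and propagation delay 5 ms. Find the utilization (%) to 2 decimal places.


Given: Ttrans = 1 ms, Tprop = 5 ms
RTT = 2 * Tprop = 2 * 5 = 10 ms
U = Ttrans / (Ttrans + RTT)
U = 1 / (1 + 10)
U = 1 / 11 = 0.090909
U% = 9.09%

9.09


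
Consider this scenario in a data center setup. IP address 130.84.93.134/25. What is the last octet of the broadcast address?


Given: IP = 130.84.93.134, prefix = /25
Host bits = 32 - 25 = 7
Network last octet = 134 AND mask = 128
Host part size = 2^7 - 1 = 127
Broadcast last octet = 128 OR 127 = 255

255


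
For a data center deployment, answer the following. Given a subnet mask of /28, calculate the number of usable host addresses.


Given: subnet mask /28
Host bits = 32 - 28 = 4
Total addresses = 2^4 = 16
Usable hosts = 16 - 2 (network + broadcast) = 14

14


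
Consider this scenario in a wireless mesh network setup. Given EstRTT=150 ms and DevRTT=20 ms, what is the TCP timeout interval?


Given: EstRTT = 150 ms, DevRTT = 20 ms
Timeout = EstRTT + 4 * DevRTT
4 * DevRTT = 4 * 20 = 80
Timeout = 150 + 80 = 230 ms

230


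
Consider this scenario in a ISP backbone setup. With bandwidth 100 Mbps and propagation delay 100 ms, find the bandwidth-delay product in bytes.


Given: bandwidth = 100 Mbps, delay = 100 ms
BDP in bits = 100 * 10^6 * 100 / 1000
BDP in bits = 10000000
BDP in bytes = 10000000 / 8 = 1250000

1250000


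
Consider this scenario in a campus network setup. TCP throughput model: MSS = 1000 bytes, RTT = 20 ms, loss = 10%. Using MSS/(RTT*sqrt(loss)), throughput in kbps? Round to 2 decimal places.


Given: MSS = 1000 bytes, RTT = 20 ms, loss = 10%
RTT in seconds = 20 / 1000 = 0.02
Loss rate = 10% = 0.1
sqrt(loss) = sqrt(0.1) = 0.316227766017
Throughput (bytes/s) = 1000 / (0.02 * 0.316227766017) = 158113.8830
Throughput (kbps) = 158113.8830 * 8 / 1000 = 1264.911064 -> 1264.91 kbps (2 dp)

1264.91


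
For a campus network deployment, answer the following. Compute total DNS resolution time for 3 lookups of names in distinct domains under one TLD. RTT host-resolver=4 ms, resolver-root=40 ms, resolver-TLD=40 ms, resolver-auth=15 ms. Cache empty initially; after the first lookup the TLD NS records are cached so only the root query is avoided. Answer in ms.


Lookup 1 (cold cache): local + root + TLD + auth = 4 + 40 + 40 + 15 = 99 ms
Lookups 2..3 (TLD NS cached -> skip root; new domain -> still ask TLD and auth): local + TLD + auth = 4 + 40 + 15 = 59 ms each
Remaining 2 lookups: 2 * 59 = 118 ms
Total = 99 + 118 = 217 ms

217


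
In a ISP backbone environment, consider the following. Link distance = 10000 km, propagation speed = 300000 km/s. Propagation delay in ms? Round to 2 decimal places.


Given: distance = 10000 km, speed = 300000 km/s
Delay = distance / speed = 10000 / 300000 seconds
Delay in ms = 10000 * 1000 / 300000
Delay = 33.3333 ms
Rounded to 2 dp = 33.33 ms

33.33


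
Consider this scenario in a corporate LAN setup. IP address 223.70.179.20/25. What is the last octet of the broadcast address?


Given: IP = 223.70.179.20, prefix = /25
Host bits = 32 - 25 = 7
Network last octet = 20 AND mask = 0
Host part size = 2^7 - 1 = 127
Broadcast last octet = 0 OR 127 = 127

127


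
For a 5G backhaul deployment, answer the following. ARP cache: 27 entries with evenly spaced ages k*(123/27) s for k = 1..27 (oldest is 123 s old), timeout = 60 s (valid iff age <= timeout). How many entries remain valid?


Ages are k * 123/27 s for k = 1..27 (spacing = 4.5556 s).
Entry k is valid iff k * 123/27 <= 60 iff k <= 27 * 60 / 123 = 13.1707
n_valid = floor(13.1707) = 13
(n_stale = 27 - 13 = 14)

13


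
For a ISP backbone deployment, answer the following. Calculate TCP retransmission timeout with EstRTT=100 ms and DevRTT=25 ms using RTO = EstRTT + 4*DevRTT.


Given: EstRTT = 100 ms, DevRTT = 25 ms
Timeout = EstRTT + 4 * DevRTT
4 * DevRTT = 4 * 25 = 100
Timeout = 100 + 100 = 200 ms

200


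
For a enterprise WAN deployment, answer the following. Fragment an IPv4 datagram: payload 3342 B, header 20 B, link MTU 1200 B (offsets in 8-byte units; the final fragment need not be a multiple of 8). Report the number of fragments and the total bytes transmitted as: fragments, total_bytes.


Max data per non-final fragment = floor((MTU - header)/8)*8 = floor((1200 - 20)/8)*8 = floor(1180/8)*8 = 1176 B
Final fragment needs no 8-byte alignment: it can carry up to MTU - header = 1180 B
Non-final fragments needed = ceil((payload - 1180) / 1176) = ceil(2162/1176) = ceil(1.8384) = 2
Number of fragments = 2 + 1 = 3
Fragment sizes (data): 2 * 1176 B + 990 B (last, 990 <= 1180 OK)
Total bytes sent = payload + n_frags * header = 3342 + 3*20 = 3342 + 60 = 3402 B

3, 3402


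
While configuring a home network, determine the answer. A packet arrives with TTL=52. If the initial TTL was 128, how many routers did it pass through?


Given: initial TTL = 128, received TTL = 52
Hops = initial TTL - received TTL
Hops = 128 - 52 = 76

76


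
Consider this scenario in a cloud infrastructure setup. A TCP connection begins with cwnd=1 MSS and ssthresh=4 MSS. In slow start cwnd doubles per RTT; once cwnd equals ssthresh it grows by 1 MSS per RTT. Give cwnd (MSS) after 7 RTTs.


RTT 0: cwnd = 1 MSS (initial)
RTT 1: cwnd = 2 MSS (slow start, doubled)
RTT 2: cwnd = 4 MSS (slow start, doubled)
RTT 3: cwnd = 5 MSS (congestion avoidance, +1)
RTT 4: cwnd = 6 MSS (congestion avoidance, +1)
RTT 5: cwnd = 7 MSS (congestion avoidance, +1)
RTT 6: cwnd = 8 MSS (congestion avoidance, +1)
RTT 7: cwnd = 9 MSS (congestion avoidance, +1)

9


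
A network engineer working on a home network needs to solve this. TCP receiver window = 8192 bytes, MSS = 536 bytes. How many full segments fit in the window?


Given: RWND = 8192 bytes, MSS = 536 bytes
Full segments = floor(RWND / MSS)
Full segments = floor(8192 / 536)
Full segments = floor(15.2836) = 15

15


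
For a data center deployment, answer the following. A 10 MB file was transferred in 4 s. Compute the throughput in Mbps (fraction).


Given: file = 10 MB, time = 4 s
File in Mb = 10 * 8 = 80 Mb
Throughput = 80 / 4 Mbps
Throughput = 20 Mbps

20


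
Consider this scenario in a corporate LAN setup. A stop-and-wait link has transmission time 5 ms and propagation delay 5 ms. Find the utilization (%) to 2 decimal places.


Given: Ttrans = 5 ms, Tprop = 5 ms
RTT = 2 * Tprop = 2 * 5 = 10 ms
U = Ttrans / (Ttrans + RTT)
U = 5 / (5 + 10)
U = 5 / 15 = 0.333333
U% = 33.33%

33.33


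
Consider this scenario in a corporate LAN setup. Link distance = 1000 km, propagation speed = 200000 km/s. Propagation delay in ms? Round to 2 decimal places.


Given: distance = 1000 km, speed = 200000 km/s
Delay = distance / speed = 1000 / 200000 seconds
Delay in ms = 1000 * 1000 / 200000
Delay = 5.0000 ms
Rounded to 2 dp = 5.00 ms

5.00


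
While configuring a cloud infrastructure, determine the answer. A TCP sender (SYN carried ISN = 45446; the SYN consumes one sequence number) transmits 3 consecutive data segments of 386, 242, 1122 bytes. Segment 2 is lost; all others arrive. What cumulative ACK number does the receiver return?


SYN uses sequence number 45446; first data byte = ISN + 1 = 45447.
Segment 1: SEQ = 45447, len = 386 B, covers [45447, 45832]
Segment 2: SEQ = 45833, len = 242 B, covers [45833, 46074] [LOST]
Segment 3: SEQ = 46075, len = 1122 B, covers [46075, 47196]
In-order data received: bytes [45447, 45832] (segments 1..1).
Segment 2 missing -> gap begins at byte 45833; later segments buffered out of order.
Cumulative ACK = next expected in-order byte = 45447 + 386 = 45833

45833


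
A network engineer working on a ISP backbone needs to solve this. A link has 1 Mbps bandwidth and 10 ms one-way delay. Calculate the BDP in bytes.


Given: bandwidth = 1 Mbps, delay = 10 ms
BDP in bits = 1 * 10^6 * 10 / 1000
BDP in bits = 10000
BDP in bytes = 10000 / 8 = 1250

1250


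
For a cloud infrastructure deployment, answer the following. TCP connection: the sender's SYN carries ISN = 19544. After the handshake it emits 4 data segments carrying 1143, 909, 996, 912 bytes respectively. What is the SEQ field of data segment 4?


The SYN occupies sequence number ISN = 19544, so the first data byte is ISN + 1 = 19545.
SEQ of data segment i = (ISN + 1) + sum of payload sizes of segments 1..i-1.
Segment 1: SEQ = 19545, payload = 1143 bytes
Segment 2: SEQ = 20688, payload = 909 bytes
Segment 3: SEQ = 21597, payload = 996 bytes
Segment 4: SEQ = 22593, payload = 912 bytes
SEQ of segment 4 = 19545 + 1143 + 909 + 996 = 22593

22593


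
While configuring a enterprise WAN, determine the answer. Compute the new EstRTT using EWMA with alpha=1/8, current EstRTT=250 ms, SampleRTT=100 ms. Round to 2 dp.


Given: EstRTT = 250 ms, SampleRTT = 100 ms, alpha = 1/8
New EstRTT = (1 - alpha) * EstRTT + alpha * SampleRTT
(7/8) * 250 = 218.75
(1/8) * 100 = 12.5
New EstRTT = 218.75 + 12.5 = 231.25 ms -> 231.25 ms (2 dp)

231.25


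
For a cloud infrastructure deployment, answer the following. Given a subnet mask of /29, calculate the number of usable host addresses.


Given: subnet mask /29
Host bits = 32 - 29 = 3
Total addresses = 2^3 = 8
Usable hosts = 8 - 2 (network + broadcast) = 6

6


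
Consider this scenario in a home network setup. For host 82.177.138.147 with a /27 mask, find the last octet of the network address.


Given: IP = 82.177.138.147, prefix = /27
Subnet mask = 255.255.255.224
Last octet of IP: 147
Last octet of mask: 224
Network last octet = 147 AND 224 = 128

128


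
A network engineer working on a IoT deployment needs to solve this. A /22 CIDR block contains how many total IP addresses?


Given: CIDR prefix /22
Host bits = 32 - 22 = 10
Total addresses = 2^10 = 1024

1024


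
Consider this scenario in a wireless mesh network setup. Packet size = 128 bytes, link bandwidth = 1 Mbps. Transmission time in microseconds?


Given: packet = 128 bytes, bandwidth = 1 Mbps
Packet in bits = 128 * 8 = 1024 bits
Bandwidth = 1 * 10^6 = 1000000 bps
Time = 1024 / 1000000 seconds
Time in us = 1024 * 10^6 / 1000000 = 1024

1024


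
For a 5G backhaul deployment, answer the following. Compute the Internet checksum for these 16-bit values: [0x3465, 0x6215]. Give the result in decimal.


Given words: [0x3465, 0x6215]
Step 1: Sum all words
Raw sum = 13413 + 25109 = 38522
One's complement = ~38522 & 0xFFFF = 27013

27013


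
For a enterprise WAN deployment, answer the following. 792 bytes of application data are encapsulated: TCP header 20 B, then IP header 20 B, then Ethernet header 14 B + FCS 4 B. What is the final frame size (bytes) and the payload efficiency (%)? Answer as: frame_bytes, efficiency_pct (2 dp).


TCP segment = 792 + 20 = 812 B
IP packet = 812 + 20 = 832 B
Ethernet frame = 832 + 14 + 4 = 850 B
Efficiency = app / frame = 792 / 850 = 0.931765 = 93.1765% -> 93.18% (2 dp)

850, 93.18


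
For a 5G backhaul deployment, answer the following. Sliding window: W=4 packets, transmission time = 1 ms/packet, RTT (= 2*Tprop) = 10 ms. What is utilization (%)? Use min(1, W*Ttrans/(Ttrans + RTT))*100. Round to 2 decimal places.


Given: W = 4, Ttrans = 1 ms, RTT = 10 ms (= 2 * Tprop, Tprop = 5 ms)
Cycle time = Ttrans + RTT = 1 + 10 = 11 ms (first packet sent until its ACK returns)
W * Ttrans = 4 * 1 = 4 ms of sending per cycle
W * Ttrans / (Ttrans + RTT) = 4 / 11 = 0.363636
U = min(1, 0.363636) = 0.363636
U% = 36.36%

36.36


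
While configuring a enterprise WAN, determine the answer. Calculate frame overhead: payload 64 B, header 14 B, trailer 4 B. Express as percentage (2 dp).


Given: payload = 64 B, header = 14 B, trailer = 4 B
Overhead bytes = header + trailer = 14 + 4 = 18
Total frame = payload + overhead = 64 + 18 = 82
Overhead % = 18 / 82 * 100 = 21.9512% -> 21.95% (2 dp)

21.95


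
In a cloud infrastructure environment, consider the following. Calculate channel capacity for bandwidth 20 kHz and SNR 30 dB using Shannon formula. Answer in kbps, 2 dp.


Given: B = 20 kHz, SNR = 30 dB
SNR linear = 10^(30/10) = 1000
1 + SNR = 1001
log2(1001) = 9.9672262588
C = 20 * 1000 * 9.9672262588 = 199344.5252 bps
C = 199.344525 kbps -> 199.34 kbps (2 dp)

199.34


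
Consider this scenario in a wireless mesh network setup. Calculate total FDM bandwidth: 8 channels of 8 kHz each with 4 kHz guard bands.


Given: 8 channels, 8 kHz each, guard = 4 kHz
Channel bandwidth = 8 * 8 = 64 kHz
Guard bands = 7 gaps * 4 kHz = 28 kHz
Total = 64 + 28 = 92 kHz

92


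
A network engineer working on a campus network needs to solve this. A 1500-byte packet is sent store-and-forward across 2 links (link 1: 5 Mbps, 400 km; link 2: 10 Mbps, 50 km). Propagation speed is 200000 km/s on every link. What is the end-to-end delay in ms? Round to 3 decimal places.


Packet = 1500 bytes = 12000 bits. Store-and-forward: sum (t_trans + t_prop) per link.
Link 1: t_trans = 12000/(5*10^6) s = 2.4000 ms; t_prop = 400/200000 s = 2.0000 ms; subtotal = 4.4000 ms
Link 2: t_trans = 12000/(10*10^6) s = 1.2000 ms; t_prop = 50/200000 s = 0.2500 ms; subtotal = 1.4500 ms
End-to-end = 4.4000 + 1.4500 = 5.8500 ms -> 5.850 ms (3 dp)

5.850


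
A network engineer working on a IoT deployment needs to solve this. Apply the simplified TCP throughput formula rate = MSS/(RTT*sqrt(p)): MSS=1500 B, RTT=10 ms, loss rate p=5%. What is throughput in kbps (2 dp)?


Given: MSS = 1500 bytes, RTT = 10 ms, loss = 5%
RTT in seconds = 10 / 1000 = 0.01
Loss rate = 5% = 0.05
sqrt(loss) = sqrt(0.05) = 0.223606797750
Throughput (bytes/s) = 1500 / (0.01 * 0.223606797750) = 670820.3932
Throughput (kbps) = 670820.3932 * 8 / 1000 = 5366.563146 -> 5366.56 kbps (2 dp)

5366.56


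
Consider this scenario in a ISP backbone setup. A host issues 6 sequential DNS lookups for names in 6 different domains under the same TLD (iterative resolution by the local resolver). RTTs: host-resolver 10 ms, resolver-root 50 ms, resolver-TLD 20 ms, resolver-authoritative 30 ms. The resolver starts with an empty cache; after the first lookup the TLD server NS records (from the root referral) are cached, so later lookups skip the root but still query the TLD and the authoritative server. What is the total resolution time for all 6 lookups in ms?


Lookup 1 (cold cache): local + root + TLD + auth = 10 + 50 + 20 + 30 = 110 ms
Lookups 2..6 (TLD NS cached -> skip root; new domain -> still ask TLD and auth): local + TLD + auth = 10 + 20 + 30 = 60 ms each
Remaining 5 lookups: 5 * 60 = 300 ms
Total = 110 + 300 = 410 ms

410


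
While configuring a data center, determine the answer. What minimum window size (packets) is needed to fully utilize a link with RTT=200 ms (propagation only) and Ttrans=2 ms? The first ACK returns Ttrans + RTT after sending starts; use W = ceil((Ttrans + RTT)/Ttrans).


Given: Ttrans = 2 ms, RTT = 200 ms (= 2 * Tprop, Tprop = 100 ms)
Time until first ACK returns = Ttrans + RTT = 2 + 200 = 202 ms
Need W * Ttrans >= Ttrans + RTT  ->  W >= (Ttrans + RTT) / Ttrans
(Ttrans + RTT) / Ttrans = 202 / 2 = 101
W_min = ceil(101) = 101

101


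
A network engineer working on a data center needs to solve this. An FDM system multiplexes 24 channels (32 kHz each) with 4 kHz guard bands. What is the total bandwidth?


Given: 24 channels, 32 kHz each, guard = 4 kHz
Channel bandwidth = 24 * 32 = 768 kHz
Guard bands = 23 gaps * 4 kHz = 92 kHz
Total = 768 + 92 = 860 kHz

860


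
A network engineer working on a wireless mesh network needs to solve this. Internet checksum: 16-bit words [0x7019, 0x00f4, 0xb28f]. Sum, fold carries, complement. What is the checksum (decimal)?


Given words: [0x7019, 0x00f4, 0xb28f]
Step 1: Sum all words
Raw sum = 28697 + 244 + 45711 = 74652
Step 2: Fold carry: (9116 + 1) = 9117
One's complement = ~9117 & 0xFFFF = 56418

56418


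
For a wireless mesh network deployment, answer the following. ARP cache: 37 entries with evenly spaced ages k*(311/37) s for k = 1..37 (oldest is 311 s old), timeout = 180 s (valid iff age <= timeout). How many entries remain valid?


Ages are k * 311/37 s for k = 1..37 (spacing = 8.4054 s).
Entry k is valid iff k * 311/37 <= 180 iff k <= 37 * 180 / 311 = 21.4148
n_valid = floor(21.4148) = 21
(n_stale = 37 - 21 = 16)

21


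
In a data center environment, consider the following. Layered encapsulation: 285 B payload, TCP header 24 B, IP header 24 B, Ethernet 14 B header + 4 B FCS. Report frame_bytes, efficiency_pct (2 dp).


TCP segment = 285 + 24 = 309 B
IP packet = 309 + 24 = 333 B
Ethernet frame = 333 + 14 + 4 = 351 B
Efficiency = app / frame = 285 / 351 = 0.811966 = 81.1966% -> 81.20% (2 dp)

351, 81.20


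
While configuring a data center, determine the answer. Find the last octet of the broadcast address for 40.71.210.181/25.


Given: IP = 40.71.210.181, prefix = /25
Host bits = 32 - 25 = 7
Network last octet = 181 AND mask = 128
Host part size = 2^7 - 1 = 127
Broadcast last octet = 128 OR 127 = 255

255


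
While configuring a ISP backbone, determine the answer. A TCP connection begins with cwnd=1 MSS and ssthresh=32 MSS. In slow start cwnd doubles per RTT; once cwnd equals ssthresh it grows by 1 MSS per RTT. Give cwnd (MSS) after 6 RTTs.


RTT 0: cwnd = 1 MSS (initial)
RTT 1: cwnd = 2 MSS (slow start, doubled)
RTT 2: cwnd = 4 MSS (slow start, doubled)
RTT 3: cwnd = 8 MSS (slow start, doubled)
RTT 4: cwnd = 16 MSS (slow start, doubled)
RTT 5: cwnd = 32 MSS (slow start, doubled)
RTT 6: cwnd = 33 MSS (congestion avoidance, +1)

33


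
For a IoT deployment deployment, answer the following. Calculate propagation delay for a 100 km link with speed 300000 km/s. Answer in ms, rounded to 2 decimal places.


Given: distance = 100 km, speed = 300000 km/s
Delay = distance / speed = 100 / 300000 seconds
Delay in ms = 100 * 1000 / 300000
Delay = 0.3333 ms
Rounded to 2 dp = 0.33 ms

0.33


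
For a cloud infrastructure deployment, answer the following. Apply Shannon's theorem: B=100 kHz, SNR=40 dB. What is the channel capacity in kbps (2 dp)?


Given: B = 100 kHz, SNR = 40 dB
SNR linear = 10^(40/10) = 10000
1 + SNR = 10001
log2(10001) = 13.2878566418
C = 100 * 1000 * 13.2878566418 = 1328785.6642 bps
C = 1328.785664 kbps -> 1328.79 kbps (2 dp)

1328.79
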